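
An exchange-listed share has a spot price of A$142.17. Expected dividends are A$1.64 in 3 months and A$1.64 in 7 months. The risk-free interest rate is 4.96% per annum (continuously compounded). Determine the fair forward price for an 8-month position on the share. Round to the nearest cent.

PV(dividends) I = 1.64·e^(−0.0496·3/12) + 1.64·e^(−0.0496·7/12)
I = 1.6198 + 1.5932 = 3.2130
F = (S − I)·e^(rT) = (142.17 − 3.2130) · e^(0.0496·8/12)
= 138.9570 · e^0.033067 = 138.9570 × 1.033620 = A$143.63

A$143.63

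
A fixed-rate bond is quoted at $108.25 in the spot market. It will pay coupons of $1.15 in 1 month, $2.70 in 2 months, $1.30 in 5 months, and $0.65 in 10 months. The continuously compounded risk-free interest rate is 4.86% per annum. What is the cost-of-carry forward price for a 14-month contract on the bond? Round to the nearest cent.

PV(coupons) I = 1.15·e^(−0.0486·1/12) + 2.70·e^(−0.0486·2/12) + 1.30·e^(−0.0486·5/12) + 0.65·e^(−0.0486·10/12)
I = 1.1454 + 2.6782 + 1.2739 + 0.6242 = 5.7217
F = (S − I)·e^(rT) = (108.25 − 5.7217) · e^(0.0486·14/12)
= 102.5283 · e^0.056700 = 102.5283 × 1.058338 = $108.51

$108.51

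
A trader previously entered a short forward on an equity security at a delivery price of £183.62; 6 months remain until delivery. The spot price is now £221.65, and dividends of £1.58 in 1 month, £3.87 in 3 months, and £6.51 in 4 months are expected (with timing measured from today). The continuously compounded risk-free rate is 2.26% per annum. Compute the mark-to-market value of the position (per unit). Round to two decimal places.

-£28.21

PV(remaining dividends) I = 1.58·e^(−0.0226·1/12) + 3.87·e^(−0.0226·3/12) + 6.51·e^(−0.0226·4/12) = 11.8864
Current forward F = (S − I)·e^(rT) = (221.65 − 11.8864)·e^(0.0226·6/12) = 209.7636 × 1.011364 = 212.1474
Value (long) = (F − K)·e^(−rT) = (212.1474 − 183.62) × 0.988764 = 28.2069
Short position value = −(long value) = -£28.21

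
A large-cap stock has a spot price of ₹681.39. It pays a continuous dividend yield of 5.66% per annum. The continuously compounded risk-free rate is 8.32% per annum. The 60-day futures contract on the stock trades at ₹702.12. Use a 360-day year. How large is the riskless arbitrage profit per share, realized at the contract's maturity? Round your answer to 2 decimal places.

Fair futures: F* = S·e^(carry·T), with carry = (r − q) = 0.0832 − 0.0566 = 0.0266
F* = 681.39 · e^(0.0266 × 60/360) = 681.39 · e^0.004433 = 681.39 × 1.004443 = ₹684.4174
Market ₹702.12 > fair ₹684.4174: forward overpriced → cash-and-carry (buy spot, short the forward).
At maturity, profit = |F_mkt − F*| = |702.12 − 684.4174| = ₹17.70 per share

₹17.70 per share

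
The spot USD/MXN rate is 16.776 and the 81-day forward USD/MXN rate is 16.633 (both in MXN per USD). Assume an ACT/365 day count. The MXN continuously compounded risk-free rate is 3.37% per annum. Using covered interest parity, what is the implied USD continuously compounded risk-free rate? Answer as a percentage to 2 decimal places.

7.23%

F = S·e^((r_MXN − r_USD)T) ⇒ r_USD = r_MXN − ln(F/S)/T
ln(16.633/16.776) = -0.008561; /(81/365) = -0.038577
r_USD = 0.0337 + 0.038577 = 0.072277
r_USD = 7.23%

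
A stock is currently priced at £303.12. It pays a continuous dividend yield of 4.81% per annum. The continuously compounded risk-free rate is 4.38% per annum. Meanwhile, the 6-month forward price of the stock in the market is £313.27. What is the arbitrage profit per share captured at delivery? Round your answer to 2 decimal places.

£10.80 per share

Fair forward: F* = S·e^(carry·T), with carry = (r − q) = 0.0438 − 0.0481 = -0.0043
F* = 303.12 · e^(-0.0043 × 6/12) = 303.12 · e^-0.002150 = 303.12 × 0.997852 = £302.4689
Market £313.27 > fair £302.4689: forward overpriced → cash-and-carry (buy spot, short the forward).
At maturity, profit = |F_mkt − F*| = |313.27 − 302.4689| = £10.80 per share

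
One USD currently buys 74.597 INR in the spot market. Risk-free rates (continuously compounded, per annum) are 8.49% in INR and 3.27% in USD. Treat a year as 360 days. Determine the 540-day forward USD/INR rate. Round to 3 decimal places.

80.673

F = S·e^((r_INR − r_USD)T) = 74.597 · e^((0.0849 − 0.0327) × 540/360)
= 74.597 · e^0.078300 = 74.597 × 1.081447
F = 80.673 INR per USD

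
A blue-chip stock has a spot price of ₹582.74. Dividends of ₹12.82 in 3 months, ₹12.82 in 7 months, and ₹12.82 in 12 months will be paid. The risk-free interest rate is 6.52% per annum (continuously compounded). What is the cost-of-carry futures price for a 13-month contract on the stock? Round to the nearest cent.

PV(dividends) I = 12.82·e^(−0.0652·3/12) + 12.82·e^(−0.0652·7/12) + 12.82·e^(−0.0652·12/12)
I = 12.6127 + 12.3416 + 12.0108 = 36.9651
F = (S − I)·e^(rT) = (582.74 − 36.9651) · e^(0.0652·13/12)
= 545.7749 · e^0.070633 = 545.7749 × 1.073187 = ₹585.72

₹585.72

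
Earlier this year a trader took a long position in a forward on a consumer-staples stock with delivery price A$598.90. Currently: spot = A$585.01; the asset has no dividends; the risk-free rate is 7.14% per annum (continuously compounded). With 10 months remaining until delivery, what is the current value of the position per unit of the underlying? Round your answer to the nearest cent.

Current fair forward for the remaining 10 months: F = S·e^(r·T), r = 0.0714
F = 585.01 · e^(0.0714 × 10/12) = 585.01 × 1.061306 = 620.8746
Value of long forward = (F − K)·e^(−rT) = (620.8746 − 598.90) · e^(−0.0714·10/12)
= 21.9746 × 0.942236 = 20.71

A$20.71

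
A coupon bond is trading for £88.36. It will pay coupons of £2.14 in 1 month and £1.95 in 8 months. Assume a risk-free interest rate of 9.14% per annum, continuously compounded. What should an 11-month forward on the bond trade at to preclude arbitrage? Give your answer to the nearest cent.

PV(coupons) I = 2.14·e^(−0.0914·1/12) + 1.95·e^(−0.0914·8/12)
I = 2.1238 + 1.8347 = 3.9585
F = (S − I)·e^(rT) = (88.36 − 3.9585) · e^(0.0914·11/12)
= 84.4015 · e^0.083783 = 84.4015 × 1.087393 = £91.78

£91.78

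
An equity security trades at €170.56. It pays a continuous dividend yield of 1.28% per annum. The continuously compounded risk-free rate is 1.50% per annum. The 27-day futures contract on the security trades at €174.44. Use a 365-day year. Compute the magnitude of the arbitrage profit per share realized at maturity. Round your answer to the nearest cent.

Fair futures: F* = S·e^(carry·T), with carry = (r − q) = 0.0150 − 0.0128 = 0.0022
F* = 170.56 · e^(0.0022 × 27/365) = 170.56 · e^0.000163 = 170.56 × 1.000163 = €170.5878
Market €174.44 > fair €170.5878: forward overpriced → cash-and-carry (buy spot, short the forward).
At maturity, profit = |F_mkt − F*| = |174.44 − 170.5878| = €3.85 per share

€3.85 per share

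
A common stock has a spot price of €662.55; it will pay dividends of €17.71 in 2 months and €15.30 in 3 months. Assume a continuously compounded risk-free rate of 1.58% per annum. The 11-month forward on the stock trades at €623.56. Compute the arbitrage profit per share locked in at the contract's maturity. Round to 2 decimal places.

€15.27 per share

PV(dividends) I = 17.71·e^(−0.0158·2/12) + 15.30·e^(−0.0158·3/12) = 32.9031
Fair forward F* = (S − I)·e^(rT) = (662.55 − 32.9031)·e^0.014483 = 629.6469 × 1.014588 = 638.8322
Market €623.56 < fair 638.8322: forward underpriced → reverse cash-and-carry (short the stock, invest proceeds at r, pay the dividends, go long the forward).
Profit at T = |F_mkt − F*| = |623.56 − 638.8322| = €15.27 per share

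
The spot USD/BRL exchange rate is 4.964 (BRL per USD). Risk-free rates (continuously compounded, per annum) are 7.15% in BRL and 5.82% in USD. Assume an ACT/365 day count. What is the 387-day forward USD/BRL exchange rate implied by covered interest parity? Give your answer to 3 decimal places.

F = S·e^((r_BRL − r_USD)T) = 4.964 · e^((0.0715 − 0.0582) × 387/365)
= 4.964 · e^0.014102 = 4.964 × 1.014202
F = 5.034 BRL per USD

5.034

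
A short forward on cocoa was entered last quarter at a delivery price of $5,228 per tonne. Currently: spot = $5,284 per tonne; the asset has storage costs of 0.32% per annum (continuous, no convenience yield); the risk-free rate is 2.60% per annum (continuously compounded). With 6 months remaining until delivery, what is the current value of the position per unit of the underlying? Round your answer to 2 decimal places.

Current fair forward for the remaining 6 months: F = S·e^((r + u)·T), (r + u) = 0.0260 + 0.0032 = 0.0292
F = 5284 · e^(0.0292 × 6/12) = 5284 × 1.01470710 = 5361.7123
Value of long forward = (F − K)·e^(−rT) = (5361.7123 − 5228) · e^(−0.0260·6/12)
= 133.7123 × 0.98708414 = 131.99
Short position value = −(long value) = -$131.99

-$131.99 per tonne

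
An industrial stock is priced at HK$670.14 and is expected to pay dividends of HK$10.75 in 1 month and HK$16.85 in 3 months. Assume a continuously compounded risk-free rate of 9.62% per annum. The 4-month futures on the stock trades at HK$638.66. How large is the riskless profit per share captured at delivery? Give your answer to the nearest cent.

PV(dividends) I = 10.75·e^(−0.0962·1/12) + 16.85·e^(−0.0962·3/12) = 27.1138
Fair futures F* = (S − I)·e^(rT) = (670.14 − 27.1138)·e^0.032067 = 643.0262 × 1.032587 = 663.9805
Market HK$638.66 < fair 663.9805: forward underpriced → reverse cash-and-carry (short the stock, invest proceeds at r, pay the dividends, go long the forward).
Profit at T = |F_mkt − F*| = |638.66 − 663.9805| = HK$25.32 per share

HK$25.32 per share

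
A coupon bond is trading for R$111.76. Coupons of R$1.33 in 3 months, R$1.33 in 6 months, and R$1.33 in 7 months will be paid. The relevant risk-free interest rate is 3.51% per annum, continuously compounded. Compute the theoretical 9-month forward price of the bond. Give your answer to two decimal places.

R$110.71

PV(coupons) I = 1.33·e^(−0.0351·3/12) + 1.33·e^(−0.0351·6/12) + 1.33·e^(−0.0351·7/12)
I = 1.3184 + 1.3069 + 1.3030 = 3.9283
F = (S − I)·e^(rT) = (111.76 − 3.9283) · e^(0.0351·9/12)
= 107.8317 · e^0.026325 = 107.8317 × 1.026675 = R$110.71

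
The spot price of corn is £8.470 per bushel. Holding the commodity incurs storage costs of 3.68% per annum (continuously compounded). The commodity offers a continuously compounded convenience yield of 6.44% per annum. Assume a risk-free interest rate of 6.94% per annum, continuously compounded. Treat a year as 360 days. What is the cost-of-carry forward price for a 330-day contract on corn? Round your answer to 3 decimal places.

Net carry = r + u − y = 0.0694 + 0.0368 − 0.0644 = 0.0418
F = S·e^((r+u−y)T) = 8.470 · e^(0.0418 × 330/360) = 8.470 · e^0.038317
= 8.470 × 1.039061 = £8.801 per bushel

£8.801 per bushel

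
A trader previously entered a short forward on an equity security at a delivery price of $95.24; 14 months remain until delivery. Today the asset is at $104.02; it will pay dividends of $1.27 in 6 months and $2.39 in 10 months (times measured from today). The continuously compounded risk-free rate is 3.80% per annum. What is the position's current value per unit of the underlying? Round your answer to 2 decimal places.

-$9.35

PV(remaining dividends) I = 1.27·e^(−0.0380·6/12) + 2.39·e^(−0.0380·10/12) = 3.5616
Current forward F = (S − I)·e^(rT) = (104.02 − 3.5616)·e^(0.0380·14/12) = 100.4584 × 1.045331 = 105.0123
Value (long) = (F − K)·e^(−rT) = (105.0123 − 95.24) × 0.956635 = 9.3485
Short position value = −(long value) = -$9.35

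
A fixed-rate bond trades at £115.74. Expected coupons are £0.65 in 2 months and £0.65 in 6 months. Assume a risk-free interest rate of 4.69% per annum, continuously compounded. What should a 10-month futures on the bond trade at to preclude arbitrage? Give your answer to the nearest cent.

£119.02

PV(coupons) I = 0.65·e^(−0.0469·2/12) + 0.65·e^(−0.0469·6/12)
I = 0.6449 + 0.6349 = 1.2798
F = (S − I)·e^(rT) = (115.74 − 1.2798) · e^(0.0469·10/12)
= 114.4602 · e^0.039083 = 114.4602 × 1.039857 = £119.02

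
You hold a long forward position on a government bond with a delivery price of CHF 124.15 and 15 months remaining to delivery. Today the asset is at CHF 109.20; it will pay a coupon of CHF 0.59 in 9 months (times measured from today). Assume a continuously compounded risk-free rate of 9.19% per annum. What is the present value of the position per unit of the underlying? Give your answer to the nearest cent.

PV(remaining coupons) I = 0.59·e^(−0.0919·9/12) = 0.5507
Current forward F = (S − I)·e^(rT) = (109.20 − 0.5507)·e^(0.0919·15/12) = 108.6493 × 1.121733 = 121.8755
Value (long) = (F − K)·e^(−rT) = (121.8755 − 124.15) × 0.891478 = -2.0277
Value = -CHF 2.03

-CHF 2.03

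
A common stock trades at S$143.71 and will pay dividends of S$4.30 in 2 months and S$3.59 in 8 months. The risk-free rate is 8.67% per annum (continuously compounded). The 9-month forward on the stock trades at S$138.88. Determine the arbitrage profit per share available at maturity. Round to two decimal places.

PV(dividends) I = 4.30·e^(−0.0867·2/12) + 3.59·e^(−0.0867·8/12) = 7.6267
Fair forward F* = (S − I)·e^(rT) = (143.71 − 7.6267)·e^0.065025 = 136.0833 × 1.067186 = 145.2262
Market S$138.88 < fair 145.2262: forward underpriced → reverse cash-and-carry (short the stock, invest proceeds at r, pay the dividends, go long the forward).
Profit at T = |F_mkt − F*| = |138.88 − 145.2262| = S$6.35 per share

S$6.35 per share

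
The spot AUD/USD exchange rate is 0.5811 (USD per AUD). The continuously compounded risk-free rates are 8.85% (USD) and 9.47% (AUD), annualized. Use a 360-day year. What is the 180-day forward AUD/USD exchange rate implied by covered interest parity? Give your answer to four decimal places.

0.5793

F = S·e^((r_USD − r_AUD)T) = 0.5811 · e^((0.0885 − 0.0947) × 180/360)
= 0.5811 · e^-0.003100 = 0.5811 × 0.996905
F = 0.5793 USD per AUD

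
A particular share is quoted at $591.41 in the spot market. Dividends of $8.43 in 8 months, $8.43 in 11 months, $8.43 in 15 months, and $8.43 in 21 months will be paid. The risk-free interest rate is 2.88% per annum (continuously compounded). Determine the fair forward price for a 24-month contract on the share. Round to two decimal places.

$591.91

PV(dividends) I = 8.43·e^(−0.0288·8/12) + 8.43·e^(−0.0288·11/12) + 8.43·e^(−0.0288·15/12) + 8.43·e^(−0.0288·21/12)
I = 8.2697 + 8.2104 + 8.1319 + 8.0157 = 32.6277
F = (S − I)·e^(rT) = (591.41 − 32.6277) · e^(0.0288·24/12)
= 558.7823 · e^0.057600 = 558.7823 × 1.059291 = $591.91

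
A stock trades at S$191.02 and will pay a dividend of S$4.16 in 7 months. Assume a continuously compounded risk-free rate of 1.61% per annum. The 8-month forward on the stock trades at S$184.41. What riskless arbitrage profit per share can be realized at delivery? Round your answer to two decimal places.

PV(dividends) I = 4.16·e^(−0.0161·7/12) = 4.1211
Fair forward F* = (S − I)·e^(rT) = (191.02 − 4.1211)·e^0.010733 = 186.8989 × 1.010791 = 188.9157
Market S$184.41 < fair 188.9157: forward underpriced → reverse cash-and-carry (short the stock, invest proceeds at r, pay the dividends, go long the forward).
Profit at T = |F_mkt − F*| = |184.41 − 188.9157| = S$4.51 per share

S$4.51 per share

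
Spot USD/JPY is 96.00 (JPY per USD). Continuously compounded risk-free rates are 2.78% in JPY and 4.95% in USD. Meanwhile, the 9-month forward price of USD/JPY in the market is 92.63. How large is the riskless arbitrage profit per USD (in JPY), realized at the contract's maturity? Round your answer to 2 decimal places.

1.82 per USD (in JPY)

Fair forward: F* = S·e^(carry·T), with carry = (r_JPY − r_USD) = 0.0278 − 0.0495 = -0.0217
F* = 96.00 · e^(-0.0217 × 9/12) = 96.00 · e^-0.016275 = 96.00 × 0.983857 = 94.4503
Market 92.63 < fair 94.4503: forward underpriced → reverse cash-and-carry (short spot, go long the forward).
At maturity, profit = |F_mkt − F*| = |92.63 − 94.4503| = 1.82 per USD (in JPY)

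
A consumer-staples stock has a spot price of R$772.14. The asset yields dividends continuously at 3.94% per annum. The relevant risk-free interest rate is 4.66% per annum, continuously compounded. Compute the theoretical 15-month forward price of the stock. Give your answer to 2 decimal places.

R$779.12

F = S·e^((r − q)T) = 772.14 · e^((0.0466 − 0.0394) × 15/12)
= 772.14 · e^0.009000 = 772.14 × 1.009041
F = R$779.12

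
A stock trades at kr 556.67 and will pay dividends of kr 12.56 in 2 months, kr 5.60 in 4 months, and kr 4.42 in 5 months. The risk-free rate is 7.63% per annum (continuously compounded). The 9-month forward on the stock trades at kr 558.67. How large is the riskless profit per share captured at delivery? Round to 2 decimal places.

kr 7.34 per share

PV(dividends) I = 12.56·e^(−0.0763·2/12) + 5.60·e^(−0.0763·4/12) + 4.42·e^(−0.0763·5/12) = 22.1424
Fair forward F* = (S − I)·e^(rT) = (556.67 − 22.1424)·e^0.057225 = 534.5276 × 1.058894 = 566.0081
Market kr 558.67 < fair 566.0081: forward underpriced → reverse cash-and-carry (short the stock, invest proceeds at r, pay the dividends, go long the forward).
Profit at T = |F_mkt − F*| = |558.67 − 566.0081| = kr 7.34 per share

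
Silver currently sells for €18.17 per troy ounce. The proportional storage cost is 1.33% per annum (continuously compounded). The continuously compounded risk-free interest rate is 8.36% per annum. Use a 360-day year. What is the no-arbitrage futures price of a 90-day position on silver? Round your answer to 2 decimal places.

Net carry = r + u − y = 0.0836 + 0.0133 − 0.0000 = 0.0969
F = S·e^((r+u−y)T) = 18.17 · e^(0.0969 × 90/360) = 18.17 · e^0.024225
= 18.17 × 1.024521 = €18.62 per troy ounce

€18.62 per troy ounce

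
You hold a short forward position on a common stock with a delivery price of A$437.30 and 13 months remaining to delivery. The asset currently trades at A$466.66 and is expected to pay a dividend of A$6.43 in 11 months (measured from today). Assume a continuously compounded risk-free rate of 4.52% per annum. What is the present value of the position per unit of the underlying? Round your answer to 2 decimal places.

PV(remaining dividends) I = 6.43·e^(−0.0452·11/12) = 6.1690
Current forward F = (S − I)·e^(rT) = (466.66 − 6.1690)·e^(0.0452·13/12) = 460.4910 × 1.050185 = 483.6007
Value (long) = (F − K)·e^(−rT) = (483.6007 − 437.30) × 0.952213 = 44.0881
Short position value = −(long value) = -A$44.09

-A$44.09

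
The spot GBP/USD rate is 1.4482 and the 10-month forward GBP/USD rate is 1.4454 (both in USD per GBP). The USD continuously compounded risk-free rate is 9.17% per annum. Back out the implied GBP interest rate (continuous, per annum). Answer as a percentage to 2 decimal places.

9.40%

F = S·e^((r_USD − r_GBP)T) ⇒ r_GBP = r_USD − ln(F/S)/T
ln(1.4454/1.4482) = -0.001935; /(10/12) = -0.002322
r_GBP = 0.0917 + 0.002322 = 0.094022
r_GBP = 9.40%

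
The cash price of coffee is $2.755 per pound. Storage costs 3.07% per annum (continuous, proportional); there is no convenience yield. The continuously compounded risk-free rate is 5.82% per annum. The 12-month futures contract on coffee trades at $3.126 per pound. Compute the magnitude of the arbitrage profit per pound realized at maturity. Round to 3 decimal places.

$0.115 per pound

Fair futures: F* = S·e^(carry·T), with carry = (r + u) = 0.0582 + 0.0307 = 0.0889
F* = 2.755 · e^(0.0889 × 12/12) = 2.755 · e^0.088900 = 2.755 × 1.092971 = $3.0111
Market $3.126 > fair $3.0111: forward overpriced → cash-and-carry (buy spot, short the forward).
At maturity, profit = |F_mkt − F*| = |3.126 − 3.0111| = $0.115 per pound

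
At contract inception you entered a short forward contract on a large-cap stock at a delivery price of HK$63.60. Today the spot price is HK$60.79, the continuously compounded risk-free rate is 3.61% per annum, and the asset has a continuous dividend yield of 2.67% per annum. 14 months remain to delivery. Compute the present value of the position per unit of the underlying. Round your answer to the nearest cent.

Current fair forward for the remaining 14 months: F = S·e^((r − q)·T), (r − q) = 0.0361 − 0.0267 = 0.0094
F = 60.79 · e^(0.0094 × 14/12) = 60.79 × 1.011027 = 61.4603
Value of long forward = (F − K)·e^(−rT) = (61.4603 − 63.60) · e^(−0.0361·14/12)
= -2.1397 × 0.958758 = -2.05
Short position value = −(long value) = HK$2.05

HK$2.05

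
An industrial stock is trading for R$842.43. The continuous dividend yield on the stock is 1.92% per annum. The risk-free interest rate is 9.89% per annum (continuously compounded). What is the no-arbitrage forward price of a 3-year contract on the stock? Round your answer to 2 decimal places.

R$1,069.98

F = S·e^((r − q)T) = 842.43 · e^((0.0989 − 0.0192) × 3)
= 842.43 · e^0.239100 = 842.43 × 1.270106
F = R$1,069.98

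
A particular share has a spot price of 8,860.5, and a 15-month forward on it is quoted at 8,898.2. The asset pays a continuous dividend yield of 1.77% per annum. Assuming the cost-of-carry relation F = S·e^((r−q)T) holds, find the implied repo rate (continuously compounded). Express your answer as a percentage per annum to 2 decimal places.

2.11%

From F = S·e^((r−q)T): (r − q) = ln(F/S)/T
ln(8898.2/8860.5) = ln(1.004255) = 0.004246
(r − q) = 0.004246 / (15/12) = 0.003397
r = ln(F/S)/T + q = 0.003397 + 0.0177 = 0.021097
r = 2.11%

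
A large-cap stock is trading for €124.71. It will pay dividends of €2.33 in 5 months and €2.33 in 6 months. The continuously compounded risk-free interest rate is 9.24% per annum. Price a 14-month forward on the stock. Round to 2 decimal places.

€133.93

PV(dividends) I = 2.33·e^(−0.0924·5/12) + 2.33·e^(−0.0924·6/12)
I = 2.2420 + 2.2248 = 4.4668
F = (S − I)·e^(rT) = (124.71 − 4.4668) · e^(0.0924·14/12)
= 120.2432 · e^0.107800 = 120.2432 × 1.113825 = €133.93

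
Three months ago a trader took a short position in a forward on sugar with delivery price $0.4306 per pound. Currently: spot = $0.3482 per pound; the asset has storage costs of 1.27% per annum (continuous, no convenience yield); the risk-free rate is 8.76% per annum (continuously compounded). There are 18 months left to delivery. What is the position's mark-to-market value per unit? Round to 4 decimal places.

Current fair forward for the remaining 18 months: F = S·e^((r + u)·T), (r + u) = 0.0876 + 0.0127 = 0.1003
F = 0.3482 · e^(0.1003 × 18/12) = 0.3482 × 1.162357 = 0.4047
Value of long forward = (F − K)·e^(−rT) = (0.4047 − 0.4306) · e^(−0.0876·18/12)
= -0.0259 × 0.876867 = -0.0227
Short position value = −(long value) = $0.0227

$0.0227 per pound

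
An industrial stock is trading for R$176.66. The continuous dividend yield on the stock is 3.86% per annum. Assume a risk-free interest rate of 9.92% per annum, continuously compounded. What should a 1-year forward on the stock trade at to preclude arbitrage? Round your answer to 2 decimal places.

F = S·e^((r − q)T) = 176.66 · e^((0.0992 − 0.0386) × 1)
= 176.66 · e^0.060600 = 176.66 × 1.062474
F = R$187.70

R$187.70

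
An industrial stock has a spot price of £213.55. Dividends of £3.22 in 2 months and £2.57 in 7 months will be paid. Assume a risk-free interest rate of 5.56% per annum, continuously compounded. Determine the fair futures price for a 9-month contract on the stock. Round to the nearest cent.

£216.72

PV(dividends) I = 3.22·e^(−0.0556·2/12) + 2.57·e^(−0.0556·7/12)
I = 3.1903 + 2.4880 = 5.6783
F = (S − I)·e^(rT) = (213.55 − 5.6783) · e^(0.0556·9/12)
= 207.8717 · e^0.041700 = 207.8717 × 1.042582 = £216.72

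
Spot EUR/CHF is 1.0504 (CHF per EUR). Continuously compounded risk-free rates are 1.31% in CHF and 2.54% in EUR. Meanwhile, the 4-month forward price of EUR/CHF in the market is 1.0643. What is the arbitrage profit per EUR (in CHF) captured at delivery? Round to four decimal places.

0.0182 per EUR (in CHF)

Fair forward: F* = S·e^(carry·T), with carry = (r_CHF − r_EUR) = 0.0131 − 0.0254 = -0.0123
F* = 1.0504 · e^(-0.0123 × 4/12) = 1.0504 · e^-0.004100 = 1.0504 × 0.995908 = 1.0461
Market 1.0643 > fair 1.0461: forward overpriced → cash-and-carry (buy spot, short the forward).
At maturity, profit = |F_mkt − F*| = |1.0643 − 1.0461| = 0.0182 per EUR (in CHF)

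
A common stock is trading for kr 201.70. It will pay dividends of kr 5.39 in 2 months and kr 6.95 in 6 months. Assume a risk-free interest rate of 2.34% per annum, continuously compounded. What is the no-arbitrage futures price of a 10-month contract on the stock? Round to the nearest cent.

PV(dividends) I = 5.39·e^(−0.0234·2/12) + 6.95·e^(−0.0234·6/12)
I = 5.3690 + 6.8692 = 12.2382
F = (S − I)·e^(rT) = (201.70 − 12.2382) · e^(0.0234·10/12)
= 189.4618 · e^0.019500 = 189.4618 × 1.019691 = kr 193.19

kr 193.19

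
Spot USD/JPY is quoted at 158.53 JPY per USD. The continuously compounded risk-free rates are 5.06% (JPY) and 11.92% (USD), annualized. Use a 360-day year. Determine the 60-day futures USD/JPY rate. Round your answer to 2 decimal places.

F = S·e^((r_JPY − r_USD)T) = 158.53 · e^((0.0506 − 0.1192) × 60/360)
= 158.53 · e^-0.011433 = 158.53 × 0.988632
F = 156.73 JPY per USD

156.73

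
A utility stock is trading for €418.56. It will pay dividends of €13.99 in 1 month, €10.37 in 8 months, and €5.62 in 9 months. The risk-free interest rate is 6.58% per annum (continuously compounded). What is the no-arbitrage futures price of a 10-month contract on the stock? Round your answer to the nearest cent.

€411.32

PV(dividends) I = 13.99·e^(−0.0658·1/12) + 10.37·e^(−0.0658·8/12) + 5.62·e^(−0.0658·9/12)
I = 13.9135 + 9.9249 + 5.3494 = 29.1878
F = (S − I)·e^(rT) = (418.56 − 29.1878) · e^(0.0658·10/12)
= 389.3722 · e^0.054833 = 389.3722 × 1.056364 = €411.32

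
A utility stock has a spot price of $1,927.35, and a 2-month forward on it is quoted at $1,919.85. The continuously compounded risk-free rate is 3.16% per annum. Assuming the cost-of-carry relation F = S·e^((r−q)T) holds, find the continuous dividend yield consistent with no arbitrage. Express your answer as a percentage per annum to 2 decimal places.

From F = S·e^((r−q)T): (r − q) = ln(F/S)/T
ln(1919.85/1927.35) = ln(0.996109) = -0.003899
(r − q) = -0.003899 / (2/12) = -0.023394
q = r − ln(F/S)/T = 0.0316 + 0.023394 = 0.054994
q = 5.50%

5.50%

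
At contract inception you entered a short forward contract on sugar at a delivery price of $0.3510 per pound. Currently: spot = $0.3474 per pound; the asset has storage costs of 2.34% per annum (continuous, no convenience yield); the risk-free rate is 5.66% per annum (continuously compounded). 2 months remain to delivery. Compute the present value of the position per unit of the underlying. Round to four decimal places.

Current fair forward for the remaining 2 months: F = S·e^((r + u)·T), (r + u) = 0.0566 + 0.0234 = 0.0800
F = 0.3474 · e^(0.0800 × 2/12) = 0.3474 × 1.013423 = 0.3521
Value of long forward = (F − K)·e^(−rT) = (0.3521 − 0.3510) · e^(−0.0566·2/12)
= 0.0011 × 0.990611 = 0.0011
Short position value = −(long value) = -$0.0011

-$0.0011 per pound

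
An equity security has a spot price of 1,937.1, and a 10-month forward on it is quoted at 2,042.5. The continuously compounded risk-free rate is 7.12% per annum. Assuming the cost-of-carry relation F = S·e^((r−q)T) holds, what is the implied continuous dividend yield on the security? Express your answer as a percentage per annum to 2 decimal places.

From F = S·e^((r−q)T): (r − q) = ln(F/S)/T
ln(2042.5/1937.1) = ln(1.054411) = 0.052982
(r − q) = 0.052982 / (10/12) = 0.063578
q = r − ln(F/S)/T = 0.0712 − 0.063578 = 0.007622
q = 0.76%

0.76%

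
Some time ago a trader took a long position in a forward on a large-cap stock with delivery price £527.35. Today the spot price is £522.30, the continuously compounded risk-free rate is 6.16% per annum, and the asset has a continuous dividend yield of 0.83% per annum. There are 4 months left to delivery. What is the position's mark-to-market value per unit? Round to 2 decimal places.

£4.22

Current fair forward for the remaining 4 months: F = S·e^((r − q)·T), (r − q) = 0.0616 − 0.0083 = 0.0533
F = 522.30 · e^(0.0533 × 4/12) = 522.30 × 1.017925 = 531.6622
Value of long forward = (F − K)·e^(−rT) = (531.6622 − 527.35) · e^(−0.0616·4/12)
= 4.3122 × 0.979676 = 4.22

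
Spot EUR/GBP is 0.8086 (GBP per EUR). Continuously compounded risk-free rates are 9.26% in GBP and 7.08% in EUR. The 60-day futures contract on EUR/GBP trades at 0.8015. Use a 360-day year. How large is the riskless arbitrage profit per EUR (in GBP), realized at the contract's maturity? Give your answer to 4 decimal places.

0.0100 per EUR (in GBP)

Fair futures: F* = S·e^(carry·T), with carry = (r_GBP − r_EUR) = 0.0926 − 0.0708 = 0.0218
F* = 0.8086 · e^(0.0218 × 60/360) = 0.8086 · e^0.003633 = 0.8086 × 1.003640 = 0.8115
Market 0.8015 < fair 0.8115: forward underpriced → reverse cash-and-carry (short spot, go long the forward).
At maturity, profit = |F_mkt − F*| = |0.8015 − 0.8115| = 0.0100 per EUR (in GBP)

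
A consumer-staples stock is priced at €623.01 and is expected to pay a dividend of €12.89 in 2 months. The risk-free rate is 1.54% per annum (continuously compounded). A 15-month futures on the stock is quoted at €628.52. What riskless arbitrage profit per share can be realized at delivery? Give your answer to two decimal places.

PV(dividends) I = 12.89·e^(−0.0154·2/12) = 12.8570
Fair futures F* = (S − I)·e^(rT) = (623.01 − 12.8570)·e^0.019250 = 610.1530 × 1.019436 = 622.0119
Market €628.52 > fair 622.0119: forward overpriced → cash-and-carry (borrow at r, buy the stock and collect the dividends, short the forward).
Profit at T = |F_mkt − F*| = |628.52 − 622.0119| = €6.51 per share

€6.51 per share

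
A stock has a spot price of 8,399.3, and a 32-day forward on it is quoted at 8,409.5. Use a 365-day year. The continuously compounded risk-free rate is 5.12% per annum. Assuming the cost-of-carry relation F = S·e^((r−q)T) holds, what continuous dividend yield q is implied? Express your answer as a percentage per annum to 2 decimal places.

3.74%

From F = S·e^((r−q)T): (r − q) = ln(F/S)/T
ln(8409.5/8399.3) = ln(1.001214) = 0.001213
(r − q) = 0.001213 / (32/365) = 0.013836
q = r − ln(F/S)/T = 0.0512 − 0.013836 = 0.037364
q = 3.74%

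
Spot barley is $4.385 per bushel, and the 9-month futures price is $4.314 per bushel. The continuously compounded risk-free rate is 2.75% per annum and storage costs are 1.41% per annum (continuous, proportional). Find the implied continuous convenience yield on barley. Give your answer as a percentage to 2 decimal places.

6.34%

F = S·e^((r+u−y)T) ⇒ (r+u−y) = ln(F/S)/T
ln(4.314/4.385) = -0.016324; /T ⇒ -0.021765
y = r + u − ln(F/S)/T = 0.0275 + 0.0141 + 0.021765 = 0.063365
y = 6.34%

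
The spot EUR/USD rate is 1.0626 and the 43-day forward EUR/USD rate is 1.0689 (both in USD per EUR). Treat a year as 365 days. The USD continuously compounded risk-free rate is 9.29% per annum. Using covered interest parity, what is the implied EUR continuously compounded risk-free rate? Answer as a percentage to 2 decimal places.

F = S·e^((r_USD − r_EUR)T) ⇒ r_EUR = r_USD − ln(F/S)/T
ln(1.0689/1.0626) = 0.005911; /(43/365) = 0.050175
r_EUR = 0.0929 − 0.050175 = 0.042725
r_EUR = 4.27%

4.27%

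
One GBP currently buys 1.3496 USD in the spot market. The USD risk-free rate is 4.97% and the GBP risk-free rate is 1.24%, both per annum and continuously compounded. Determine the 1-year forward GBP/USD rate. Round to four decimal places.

F = S·e^((r_USD − r_GBP)T) = 1.3496 · e^((0.0497 − 0.0124) × 1)
= 1.3496 · e^0.037300 = 1.3496 × 1.038004
F = 1.4009 USD per GBP

1.4009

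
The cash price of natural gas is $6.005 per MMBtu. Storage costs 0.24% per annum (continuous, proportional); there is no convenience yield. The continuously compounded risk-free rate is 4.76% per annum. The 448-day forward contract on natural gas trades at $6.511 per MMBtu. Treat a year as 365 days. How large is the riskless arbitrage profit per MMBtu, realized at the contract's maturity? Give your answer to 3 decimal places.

$0.126 per MMBtu

Fair forward: F* = S·e^(carry·T), with carry = (r + u) = 0.0476 + 0.0024 = 0.0500
F* = 6.005 · e^(0.0500 × 448/365) = 6.005 · e^0.061370 = 6.005 × 1.063292 = $6.3851
Market $6.511 > fair $6.3851: forward overpriced → cash-and-carry (buy spot, short the forward).
At maturity, profit = |F_mkt − F*| = |6.511 − 6.3851| = $0.126 per MMBtu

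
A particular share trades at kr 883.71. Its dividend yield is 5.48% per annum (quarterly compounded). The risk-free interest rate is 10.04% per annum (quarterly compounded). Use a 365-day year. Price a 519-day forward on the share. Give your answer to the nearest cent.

kr 941.75

F = S · (1+r/4)^(4T) / (1+q/4)^(4T)
= 883.71 × 1.151423 / 1.080466 = 883.71 × 1.065673
F = kr 941.75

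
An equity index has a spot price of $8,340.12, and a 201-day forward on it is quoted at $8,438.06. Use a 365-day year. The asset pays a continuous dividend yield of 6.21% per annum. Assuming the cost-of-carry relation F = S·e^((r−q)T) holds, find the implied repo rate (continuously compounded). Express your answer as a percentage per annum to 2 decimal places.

From F = S·e^((r−q)T): (r − q) = ln(F/S)/T
ln(8438.06/8340.12) = ln(1.011743) = 0.011675
(r − q) = 0.011675 / (201/365) = 0.021201
r = ln(F/S)/T + q = 0.021201 + 0.0621 = 0.083301
r = 8.33%

8.33%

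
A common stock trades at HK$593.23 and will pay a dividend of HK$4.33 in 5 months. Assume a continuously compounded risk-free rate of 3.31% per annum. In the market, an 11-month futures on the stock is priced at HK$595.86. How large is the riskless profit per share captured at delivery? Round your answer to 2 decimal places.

PV(dividends) I = 4.33·e^(−0.0331·5/12) = 4.2707
Fair futures F* = (S − I)·e^(rT) = (593.23 − 4.2707)·e^0.030342 = 588.9593 × 1.030807 = 607.1034
Market HK$595.86 < fair 607.1034: forward underpriced → reverse cash-and-carry (short the stock, invest proceeds at r, pay the dividends, go long the forward).
Profit at T = |F_mkt − F*| = |595.86 − 607.1034| = HK$11.24 per share

HK$11.24 per share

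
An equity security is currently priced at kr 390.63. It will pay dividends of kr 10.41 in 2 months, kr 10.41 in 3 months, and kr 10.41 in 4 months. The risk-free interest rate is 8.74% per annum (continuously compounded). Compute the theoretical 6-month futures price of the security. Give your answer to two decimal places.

PV(dividends) I = 10.41·e^(−0.0874·2/12) + 10.41·e^(−0.0874·3/12) + 10.41·e^(−0.0874·4/12)
I = 10.2595 + 10.1850 + 10.1111 = 30.5556
F = (S − I)·e^(rT) = (390.63 − 30.5556) · e^(0.0874·6/12)
= 360.0744 · e^0.043700 = 360.0744 × 1.044669 = kr 376.16

kr 376.16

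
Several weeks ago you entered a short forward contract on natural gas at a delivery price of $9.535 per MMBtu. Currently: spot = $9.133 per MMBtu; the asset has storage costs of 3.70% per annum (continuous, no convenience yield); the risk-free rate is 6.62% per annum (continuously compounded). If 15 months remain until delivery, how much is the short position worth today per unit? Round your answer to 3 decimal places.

Current fair forward for the remaining 15 months: F = S·e^((r + u)·T), (r + u) = 0.0662 + 0.0370 = 0.1032
F = 9.133 · e^(0.1032 × 15/12) = 9.133 × 1.137690 = 10.3905
Value of long forward = (F − K)·e^(−rT) = (10.3905 − 9.535) · e^(−0.0662·15/12)
= 0.8555 × 0.920581 = 0.788
Short position value = −(long value) = -$0.788

-$0.788 per MMBtu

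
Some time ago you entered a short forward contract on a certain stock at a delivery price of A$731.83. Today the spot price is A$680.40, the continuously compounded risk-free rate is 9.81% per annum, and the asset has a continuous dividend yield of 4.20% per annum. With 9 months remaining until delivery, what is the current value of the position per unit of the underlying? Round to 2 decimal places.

A$20.62

Current fair forward for the remaining 9 months: F = S·e^((r − q)·T), (r − q) = 0.0981 − 0.0420 = 0.0561
F = 680.40 · e^(0.0561 × 9/12) = 680.40 × 1.042973 = 709.6388
Value of long forward = (F − K)·e^(−rT) = (709.6388 − 731.83) · e^(−0.0981·9/12)
= -22.1912 × 0.929066 = -20.62
Short position value = −(long value) = A$20.62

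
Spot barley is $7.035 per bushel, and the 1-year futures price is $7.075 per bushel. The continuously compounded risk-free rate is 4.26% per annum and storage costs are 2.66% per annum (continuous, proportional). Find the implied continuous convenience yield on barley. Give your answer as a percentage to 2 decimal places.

6.35%

F = S·e^((r+u−y)T) ⇒ (r+u−y) = ln(F/S)/T
ln(7.075/7.035) = 0.005670; /T ⇒ 0.005670
y = r + u − ln(F/S)/T = 0.0426 + 0.0266 − 0.005670 = 0.063530
y = 6.35%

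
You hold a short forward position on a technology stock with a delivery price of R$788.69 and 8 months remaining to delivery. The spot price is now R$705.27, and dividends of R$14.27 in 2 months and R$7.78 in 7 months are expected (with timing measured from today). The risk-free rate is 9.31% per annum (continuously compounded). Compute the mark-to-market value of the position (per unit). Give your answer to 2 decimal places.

PV(remaining dividends) I = 14.27·e^(−0.0931·2/12) + 7.78·e^(−0.0931·7/12) = 21.4190
Current forward F = (S − I)·e^(rT) = (705.27 − 21.4190)·e^(0.0931·8/12) = 683.8510 × 1.064033 = 727.6400
Value (long) = (F − K)·e^(−rT) = (727.6400 − 788.69) × 0.939820 = -57.3760
Short position value = −(long value) = R$57.38

R$57.38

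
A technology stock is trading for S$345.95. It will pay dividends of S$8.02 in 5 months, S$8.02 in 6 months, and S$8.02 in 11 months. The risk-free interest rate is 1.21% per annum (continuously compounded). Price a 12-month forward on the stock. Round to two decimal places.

PV(dividends) I = 8.02·e^(−0.0121·5/12) + 8.02·e^(−0.0121·6/12) + 8.02·e^(−0.0121·11/12)
I = 7.9797 + 7.9716 + 7.9315 = 23.8828
F = (S − I)·e^(rT) = (345.95 − 23.8828) · e^(0.0121·12/12)
= 322.0672 · e^0.012100 = 322.0672 × 1.012174 = S$325.99

S$325.99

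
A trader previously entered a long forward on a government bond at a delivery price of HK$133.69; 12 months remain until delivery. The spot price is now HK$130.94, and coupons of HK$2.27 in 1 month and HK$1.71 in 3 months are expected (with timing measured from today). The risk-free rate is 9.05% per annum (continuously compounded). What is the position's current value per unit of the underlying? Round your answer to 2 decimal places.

HK$4.89

PV(remaining coupons) I = 2.27·e^(−0.0905·1/12) + 1.71·e^(−0.0905·3/12) = 3.9247
Current forward F = (S − I)·e^(rT) = (130.94 − 3.9247)·e^(0.0905·12/12) = 127.0153 × 1.094722 = 139.0464
Value (long) = (F − K)·e^(−rT) = (139.0464 − 133.69) × 0.913474 = 4.8929
Value = HK$4.89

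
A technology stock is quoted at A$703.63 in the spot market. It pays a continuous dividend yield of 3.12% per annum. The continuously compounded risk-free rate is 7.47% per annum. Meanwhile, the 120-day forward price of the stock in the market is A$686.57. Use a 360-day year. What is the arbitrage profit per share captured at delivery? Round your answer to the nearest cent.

A$27.34 per share

Fair forward: F* = S·e^(carry·T), with carry = (r − q) = 0.0747 − 0.0312 = 0.0435
F* = 703.63 · e^(0.0435 × 120/360) = 703.63 · e^0.014500 = 703.63 × 1.014606 = A$713.9072
Market A$686.57 < fair A$713.9072: forward underpriced → reverse cash-and-carry (short spot, go long the forward).
At maturity, profit = |F_mkt − F*| = |686.57 − 713.9072| = A$27.34 per share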